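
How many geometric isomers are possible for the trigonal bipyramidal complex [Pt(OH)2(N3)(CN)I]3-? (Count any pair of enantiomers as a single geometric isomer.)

7

A trigonal bipyramid has two axial and three equatorial sites, which are chemically inequivalent.
Placing the ligands in turn and identifying arrangements related by rotation or reflection leaves 7 distinct geometric isomers.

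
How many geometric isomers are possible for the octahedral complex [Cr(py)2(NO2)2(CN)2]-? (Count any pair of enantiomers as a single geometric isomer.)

Working through the distinct placements yields 5 geometric isomers: py trans, NO2 trans, CN trans; py cis, NO2 cis, CN trans; py trans, NO2 cis, CN cis; py cis, NO2 cis, CN cis (chiral); py cis, NO2 trans, CN cis.

5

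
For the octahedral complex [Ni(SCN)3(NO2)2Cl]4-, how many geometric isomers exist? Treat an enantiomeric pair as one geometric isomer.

3

In an octahedral complex each vertex has one trans partner and four cis neighbours.
The distinct arrangements are (3 in all): SCN mer, NO2 cis; SCN mer, NO2 trans; SCN fac, NO2 cis.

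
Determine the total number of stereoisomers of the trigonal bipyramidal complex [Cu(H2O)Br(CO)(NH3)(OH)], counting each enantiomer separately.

A trigonal bipyramid has two axial and three equatorial sites, which are chemically inequivalent.
Exhaustive case analysis gives 10 geometric isomers.
Of these, 10 lack any improper symmetry element and so occur as enantiomeric pairs, giving 10 + 10 = 20 stereoisomers in total.

20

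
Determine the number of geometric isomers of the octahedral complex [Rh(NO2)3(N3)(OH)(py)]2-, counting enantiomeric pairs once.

Working through the distinct placements yields 4 geometric isomers: NO2 mer (3 arrangements); NO2 fac (chiral).

4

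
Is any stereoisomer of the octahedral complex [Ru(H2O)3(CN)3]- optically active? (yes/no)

no

The distinct arrangements are (2 in all): H2O mer; H2O fac.
Each arrangement has an internal mirror plane or centre of symmetry, so none is chiral.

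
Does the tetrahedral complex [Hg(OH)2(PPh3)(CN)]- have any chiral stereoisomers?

In a tetrahedral complex all four positions are equivalent and every pair of ligands is adjacent — there is no cis/trans distinction.
Only one geometric arrangement is possible.

no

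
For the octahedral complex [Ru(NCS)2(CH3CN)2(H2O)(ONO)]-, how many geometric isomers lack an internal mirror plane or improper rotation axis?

2

An octahedron has six vertices in three trans pairs; every non-trans pair is cis.
Working through the distinct placements yields 6 geometric isomers: NCS cis, CH3CN trans; NCS trans, CH3CN trans; NCS cis, CH3CN cis (3 arrangements, 2 chiral); NCS trans, CH3CN cis.
Of these, 2 lack any improper symmetry element and so occur as enantiomeric pairs, giving 6 + 2 = 8 stereoisomers in total.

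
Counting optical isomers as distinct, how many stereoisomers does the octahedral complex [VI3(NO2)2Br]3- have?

3

An octahedron has six vertices in three trans pairs; every non-trans pair is cis.
There are 3 geometric isomers: I mer, NO2 trans; I fac, NO2 cis; I mer, NO2 cis.
Each arrangement has an internal mirror plane or centre of symmetry, so none is chiral.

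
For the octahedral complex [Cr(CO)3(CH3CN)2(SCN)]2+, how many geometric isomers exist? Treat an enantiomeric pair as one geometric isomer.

An octahedron has six vertices in three trans pairs; every non-trans pair is cis.
Working through the distinct placements yields 3 geometric isomers: CO mer, CH3CN trans; CO fac, CH3CN cis; CO mer, CH3CN cis.

3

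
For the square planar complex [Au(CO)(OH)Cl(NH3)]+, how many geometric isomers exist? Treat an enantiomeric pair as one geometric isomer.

3

In a square planar complex each vertex has one trans partner and two cis neighbours.
Systematic placement gives 3 geometric isomers: (CO/NH3 trans, Cl/OH trans); (CO/OH trans, Cl/NH3 trans); (CO/Cl trans, NH3/OH trans).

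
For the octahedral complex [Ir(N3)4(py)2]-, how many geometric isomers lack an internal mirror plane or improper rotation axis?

An octahedron has six vertices in three trans pairs; every non-trans pair is cis.
The distinct arrangements are (2 in all): py trans; py cis.
Each arrangement has an internal mirror plane or centre of symmetry, so none is chiral.

0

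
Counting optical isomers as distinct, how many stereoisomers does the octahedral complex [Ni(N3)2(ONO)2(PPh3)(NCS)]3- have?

An octahedron has six vertices in three trans pairs; every non-trans pair is cis.
Systematic placement gives 6 geometric isomers: N3 trans, ONO cis; N3 trans, ONO trans; N3 cis, ONO cis (3 arrangements, 2 chiral); N3 cis, ONO trans.
Of these, 2 lack any improper symmetry element and so occur as enantiomeric pairs, giving 6 + 2 = 8 stereoisomers in total.

8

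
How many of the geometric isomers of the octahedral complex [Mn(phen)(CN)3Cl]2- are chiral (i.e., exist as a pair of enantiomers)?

In an octahedral complex each vertex has one trans partner and four cis neighbours.
Each phen is bidentate and must span two cis positions.
There are 2 geometric isomers: CN mer; CN fac.
Each arrangement has an internal mirror plane or centre of symmetry, so none is chiral.

0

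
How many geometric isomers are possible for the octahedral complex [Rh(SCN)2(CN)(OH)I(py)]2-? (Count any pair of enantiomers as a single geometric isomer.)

9

The six octahedral sites form three mutually perpendicular trans pairs.
Placing the ligands in turn and identifying arrangements related by rotation or reflection leaves 9 distinct geometric isomers.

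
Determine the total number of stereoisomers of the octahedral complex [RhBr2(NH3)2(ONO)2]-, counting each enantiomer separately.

6

In an octahedral complex each vertex has one trans partner and four cis neighbours.
There are 5 geometric isomers: Br trans, NH3 trans, ONO trans; Br trans, NH3 cis, ONO cis; Br cis, NH3 cis, ONO trans; Br cis, NH3 cis, ONO cis (chiral); Br cis, NH3 trans, ONO cis.
One of these lacks any improper symmetry element and so occurs as an enantiomeric pair, giving 5 + 1 = 6 stereoisomers in total.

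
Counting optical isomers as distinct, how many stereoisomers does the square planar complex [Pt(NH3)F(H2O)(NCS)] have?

3

In a square planar complex each vertex has one trans partner and two cis neighbours.
Working through the distinct placements yields 3 geometric isomers: (F/NCS trans, H2O/NH3 trans); (F/NH3 trans, H2O/NCS trans); (F/H2O trans, NCS/NH3 trans).
Each arrangement has an internal mirror plane or centre of symmetry, so none is chiral.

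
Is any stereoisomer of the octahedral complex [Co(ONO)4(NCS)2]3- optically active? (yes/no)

no

An octahedron has six vertices in three trans pairs; every non-trans pair is cis.
The distinct arrangements are (2 in all): NCS trans; NCS cis.
Each arrangement has an internal mirror plane or centre of symmetry, so none is chiral.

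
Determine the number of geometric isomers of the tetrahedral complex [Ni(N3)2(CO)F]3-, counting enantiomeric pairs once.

In a tetrahedral complex all four positions are equivalent and every pair of ligands is adjacent — there is no cis/trans distinction.
Only one geometric arrangement is possible.

1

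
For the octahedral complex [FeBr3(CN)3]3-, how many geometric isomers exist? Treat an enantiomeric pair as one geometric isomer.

2

The six octahedral sites form three mutually perpendicular trans pairs.
There are 2 geometric isomers: Br mer; Br fac.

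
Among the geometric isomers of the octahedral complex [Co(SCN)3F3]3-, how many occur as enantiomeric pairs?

An octahedron has six vertices in three trans pairs; every non-trans pair is cis.
Systematic placement gives 2 geometric isomers: SCN mer; SCN fac.
Each arrangement has an internal mirror plane or centre of symmetry, so none is chiral.

0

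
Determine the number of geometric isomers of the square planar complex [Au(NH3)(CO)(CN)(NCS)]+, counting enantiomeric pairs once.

3

In a square planar complex each vertex has one trans partner and two cis neighbours.
Working through the distinct placements yields 3 geometric isomers: (CN/NCS trans, CO/NH3 trans); (CN/NH3 trans, CO/NCS trans); (CN/CO trans, NCS/NH3 trans).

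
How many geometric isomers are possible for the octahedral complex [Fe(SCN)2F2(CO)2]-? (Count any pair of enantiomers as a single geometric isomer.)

In an octahedral complex each vertex has one trans partner and four cis neighbours.
Systematic placement gives 5 geometric isomers: SCN trans, F trans, CO trans; SCN cis, F cis, CO trans; SCN trans, F cis, CO cis; SCN cis, F cis, CO cis (chiral); SCN cis, F trans, CO cis.

5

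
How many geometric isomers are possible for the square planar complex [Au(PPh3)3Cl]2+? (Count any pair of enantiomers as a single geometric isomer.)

1

Only one geometric arrangement is possible.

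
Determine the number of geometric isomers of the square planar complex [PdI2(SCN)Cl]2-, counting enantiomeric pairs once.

In a square planar complex each vertex has one trans partner and two cis neighbours.
Systematic placement gives 2 geometric isomers: I cis; I trans.

2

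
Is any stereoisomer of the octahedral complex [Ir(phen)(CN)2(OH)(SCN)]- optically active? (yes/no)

yes

An octahedron has six vertices in three trans pairs; every non-trans pair is cis.
Each phen is bidentate and must span two cis positions.
Working through the distinct placements yields 4 geometric isomers: CN trans; CN cis (3 arrangements, 2 chiral).
Of these, 2 lack any improper symmetry element and so occur as enantiomeric pairs, giving 4 + 2 = 6 stereoisomers in total.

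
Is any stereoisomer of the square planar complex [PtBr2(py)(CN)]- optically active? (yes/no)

no

The distinct arrangements are (2 in all): Br cis; Br trans.
Each arrangement has an internal mirror plane or centre of symmetry, so none is chiral.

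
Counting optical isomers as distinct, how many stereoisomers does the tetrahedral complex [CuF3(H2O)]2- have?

In a tetrahedral complex all four positions are equivalent and every pair of ligands is adjacent — there is no cis/trans distinction.
Only one geometric arrangement is possible.

1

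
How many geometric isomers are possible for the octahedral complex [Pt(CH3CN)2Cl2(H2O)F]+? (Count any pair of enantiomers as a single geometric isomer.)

6

In an octahedral complex each vertex has one trans partner and four cis neighbours.
The distinct arrangements are (6 in all): CH3CN trans, Cl trans; CH3CN trans, Cl cis; CH3CN cis, Cl cis (3 arrangements, 2 chiral); CH3CN cis, Cl trans.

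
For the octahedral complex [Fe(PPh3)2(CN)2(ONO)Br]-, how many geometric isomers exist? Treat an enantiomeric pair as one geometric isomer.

6

In an octahedral complex each vertex has one trans partner and four cis neighbours.
There are 6 geometric isomers: PPh3 trans, CN cis; PPh3 cis, CN cis (3 arrangements, 2 chiral); PPh3 trans, CN trans; PPh3 cis, CN trans.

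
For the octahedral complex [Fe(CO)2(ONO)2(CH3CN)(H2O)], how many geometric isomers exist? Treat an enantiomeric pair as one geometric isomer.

6

The six octahedral sites form three mutually perpendicular trans pairs.
Systematic placement gives 6 geometric isomers: CO cis, ONO trans; CO cis, ONO cis (3 arrangements, 2 chiral); CO trans, ONO trans; CO trans, ONO cis.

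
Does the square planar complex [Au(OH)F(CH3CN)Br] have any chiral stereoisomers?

no

There are 3 geometric isomers: (Br/F trans, CH3CN/OH trans); (Br/OH trans, CH3CN/F trans); (Br/CH3CN trans, F/OH trans).
Each arrangement has an internal mirror plane or centre of symmetry, so none is chiral.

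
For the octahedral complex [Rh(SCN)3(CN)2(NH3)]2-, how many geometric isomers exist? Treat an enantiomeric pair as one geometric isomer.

An octahedron has six vertices in three trans pairs; every non-trans pair is cis.
The distinct arrangements are (3 in all): SCN mer, CN trans; SCN mer, CN cis; SCN fac, CN cis.

3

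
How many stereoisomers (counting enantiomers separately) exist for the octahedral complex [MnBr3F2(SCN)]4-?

3

In an octahedral complex each vertex has one trans partner and four cis neighbours.
The distinct arrangements are (3 in all): Br mer, F cis; Br mer, F trans; Br fac, F cis.
Each arrangement has an internal mirror plane or centre of symmetry, so none is chiral.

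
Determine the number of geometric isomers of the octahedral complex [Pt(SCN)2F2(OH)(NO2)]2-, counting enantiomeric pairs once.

6

The six octahedral sites form three mutually perpendicular trans pairs.
Working through the distinct placements yields 6 geometric isomers: SCN trans, F trans; SCN cis, F trans; SCN trans, F cis; SCN cis, F cis (3 arrangements, 2 chiral).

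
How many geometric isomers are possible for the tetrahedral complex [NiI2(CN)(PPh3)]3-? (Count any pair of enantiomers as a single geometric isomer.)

1

Only one geometric arrangement is possible.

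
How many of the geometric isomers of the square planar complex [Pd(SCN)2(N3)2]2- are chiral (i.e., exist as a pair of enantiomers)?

Systematic placement gives 2 geometric isomers: SCN cis; SCN trans.
Each arrangement has an internal mirror plane or centre of symmetry, so none is chiral.

0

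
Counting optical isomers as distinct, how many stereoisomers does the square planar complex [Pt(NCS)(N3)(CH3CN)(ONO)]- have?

A square has two trans pairs of vertices; adjacent vertices are cis.
Working through the distinct placements yields 3 geometric isomers: (CH3CN/NCS trans, N3/ONO trans); (CH3CN/ONO trans, N3/NCS trans); (CH3CN/N3 trans, NCS/ONO trans).
Each arrangement has an internal mirror plane or centre of symmetry, so none is chiral.

3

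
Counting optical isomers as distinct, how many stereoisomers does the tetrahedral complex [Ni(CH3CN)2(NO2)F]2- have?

In a tetrahedral complex all four positions are equivalent and every pair of ligands is adjacent — there is no cis/trans distinction.
Only one geometric arrangement is possible.

1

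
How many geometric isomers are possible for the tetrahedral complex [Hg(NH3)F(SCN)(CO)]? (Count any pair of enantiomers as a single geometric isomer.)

1

All four vertices of a tetrahedron are equivalent and mutually adjacent, so cis/trans isomerism cannot arise.
Only one geometric arrangement is possible; it has no improper symmetry element, so it exists as a pair of enantiomers (2 stereoisomers).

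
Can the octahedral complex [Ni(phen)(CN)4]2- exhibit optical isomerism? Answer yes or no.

The six octahedral sites form three mutually perpendicular trans pairs.
Each phen is bidentate and must span two cis positions.
Only one geometric arrangement is possible.

no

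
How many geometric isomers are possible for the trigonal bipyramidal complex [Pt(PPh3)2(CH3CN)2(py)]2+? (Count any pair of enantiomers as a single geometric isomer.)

In a trigonal bipyramid the two axial positions differ from the three equatorial ones.
Placing the ligands in turn and identifying arrangements related by rotation or reflection leaves 5 distinct geometric isomers.

5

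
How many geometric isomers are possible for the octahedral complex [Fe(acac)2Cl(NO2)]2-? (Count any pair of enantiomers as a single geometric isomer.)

Each acac is bidentate and must span two cis positions.
The distinct arrangements are (2 in all): Cl and NO2 mutually trans; Cl and NO2 mutually cis (chiral).

2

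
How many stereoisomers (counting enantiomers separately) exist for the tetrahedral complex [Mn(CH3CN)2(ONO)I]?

1

In a tetrahedral complex all four positions are equivalent and every pair of ligands is adjacent — there is no cis/trans distinction.
Only one geometric arrangement is possible.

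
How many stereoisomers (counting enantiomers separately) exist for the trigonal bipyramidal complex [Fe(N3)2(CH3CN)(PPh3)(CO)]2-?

A trigonal bipyramid has two axial and three equatorial sites, which are chemically inequivalent.
Exhaustive case analysis gives 7 geometric isomers.
Of these, 3 lack any improper symmetry element and so occur as enantiomeric pairs, giving 7 + 3 = 10 stereoisomers in total.

10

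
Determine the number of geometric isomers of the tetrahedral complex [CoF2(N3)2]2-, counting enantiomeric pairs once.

1

Only one geometric arrangement is possible.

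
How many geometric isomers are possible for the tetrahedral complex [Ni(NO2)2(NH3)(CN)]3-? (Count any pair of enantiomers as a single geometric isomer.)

1

All four vertices of a tetrahedron are equivalent and mutually adjacent, so cis/trans isomerism cannot arise.
Only one geometric arrangement is possible.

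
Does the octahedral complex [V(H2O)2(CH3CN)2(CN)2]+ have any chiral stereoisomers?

yes

The six octahedral sites form three mutually perpendicular trans pairs.
Systematic placement gives 5 geometric isomers: H2O trans, CH3CN trans, CN trans; H2O cis, CH3CN trans, CN cis; H2O trans, CH3CN cis, CN cis; H2O cis, CH3CN cis, CN cis (chiral); H2O cis, CH3CN cis, CN trans.
One of these lacks any improper symmetry element and so occurs as an enantiomeric pair, giving 5 + 1 = 6 stereoisomers in total.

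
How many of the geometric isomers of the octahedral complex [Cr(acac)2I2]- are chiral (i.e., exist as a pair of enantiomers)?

An octahedron has six vertices in three trans pairs; every non-trans pair is cis.
Each acac is bidentate and must span two cis positions.
The distinct arrangements are (2 in all): I trans; I cis (chiral).
One of these lacks any improper symmetry element and so occurs as an enantiomeric pair, giving 2 + 1 = 3 stereoisomers in total.

1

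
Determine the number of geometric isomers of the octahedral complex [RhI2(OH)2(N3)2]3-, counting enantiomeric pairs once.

An octahedron has six vertices in three trans pairs; every non-trans pair is cis.
Systematic placement gives 5 geometric isomers: I trans, OH trans, N3 trans; I trans, OH cis, N3 cis; I cis, OH trans, N3 cis; I cis, OH cis, N3 cis (chiral); I cis, OH cis, N3 trans.

5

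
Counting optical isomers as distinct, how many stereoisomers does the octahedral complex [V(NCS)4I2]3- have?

2

In an octahedral complex each vertex has one trans partner and four cis neighbours.
Systematic placement gives 2 geometric isomers: I trans; I cis.
Each arrangement has an internal mirror plane or centre of symmetry, so none is chiral.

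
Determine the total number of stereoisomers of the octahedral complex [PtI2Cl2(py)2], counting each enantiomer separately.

6

In an octahedral complex each vertex has one trans partner and four cis neighbours.
Systematic placement gives 5 geometric isomers: I trans, Cl trans, py trans; I cis, Cl trans, py cis; I cis, Cl cis, py trans; I cis, Cl cis, py cis (chiral); I trans, Cl cis, py cis.
One of these lacks any improper symmetry element and so occurs as an enantiomeric pair, giving 5 + 1 = 6 stereoisomers in total.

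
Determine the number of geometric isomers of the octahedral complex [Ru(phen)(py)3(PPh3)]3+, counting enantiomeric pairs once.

The six octahedral sites form three mutually perpendicular trans pairs.
Each phen is bidentate and must span two cis positions.
Systematic placement gives 2 geometric isomers: py mer; py fac.

2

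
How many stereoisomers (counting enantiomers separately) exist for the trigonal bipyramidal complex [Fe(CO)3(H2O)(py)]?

4

A trigonal bipyramid has two axial and three equatorial sites, which are chemically inequivalent.
There are 4 geometric isomers: H2O equatorial, py equatorial; H2O axial, py equatorial; H2O equatorial, py axial; H2O axial, py axial.
Each arrangement has an internal mirror plane or centre of symmetry, so none is chiral.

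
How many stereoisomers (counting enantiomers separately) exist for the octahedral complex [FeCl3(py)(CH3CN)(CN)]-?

5

In an octahedral complex each vertex has one trans partner and four cis neighbours.
There are 4 geometric isomers: Cl mer (3 arrangements); Cl fac (chiral).
One of these lacks any improper symmetry element and so occurs as an enantiomeric pair, giving 4 + 1 = 5 stereoisomers in total.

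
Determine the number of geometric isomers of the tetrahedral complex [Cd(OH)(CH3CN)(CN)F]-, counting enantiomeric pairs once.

1

All four vertices of a tetrahedron are equivalent and mutually adjacent, so cis/trans isomerism cannot arise.
Only one geometric arrangement is possible; it has no improper symmetry element, so it exists as a pair of enantiomers (2 stereoisomers).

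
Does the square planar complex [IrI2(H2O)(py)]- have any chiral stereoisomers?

no

A square has two trans pairs of vertices; adjacent vertices are cis.
Systematic placement gives 2 geometric isomers: I cis; I trans.
Each arrangement has an internal mirror plane or centre of symmetry, so none is chiral.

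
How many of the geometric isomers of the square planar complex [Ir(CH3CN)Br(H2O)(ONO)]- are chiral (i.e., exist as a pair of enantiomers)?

0

In a square planar complex each vertex has one trans partner and two cis neighbours.
Working through the distinct placements yields 3 geometric isomers: (Br/H2O trans, CH3CN/ONO trans); (Br/ONO trans, CH3CN/H2O trans); (Br/CH3CN trans, H2O/ONO trans).
Each arrangement has an internal mirror plane or centre of symmetry, so none is chiral.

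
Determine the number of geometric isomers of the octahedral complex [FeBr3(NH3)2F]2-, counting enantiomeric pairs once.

3

An octahedron has six vertices in three trans pairs; every non-trans pair is cis.
There are 3 geometric isomers: Br mer, NH3 trans; Br mer, NH3 cis; Br fac, NH3 cis.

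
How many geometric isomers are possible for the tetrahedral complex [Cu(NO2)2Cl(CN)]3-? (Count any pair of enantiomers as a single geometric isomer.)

All four vertices of a tetrahedron are equivalent and mutually adjacent, so cis/trans isomerism cannot arise.
Only one geometric arrangement is possible.

1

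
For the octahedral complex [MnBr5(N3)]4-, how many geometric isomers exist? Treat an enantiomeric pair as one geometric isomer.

An octahedron has six vertices in three trans pairs; every non-trans pair is cis.
Only one geometric arrangement is possible.

1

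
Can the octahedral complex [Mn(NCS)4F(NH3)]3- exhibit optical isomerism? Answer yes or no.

no

Systematic placement gives 2 geometric isomers: F and NH3 mutually cis; F and NH3 mutually trans.
Each arrangement has an internal mirror plane or centre of symmetry, so none is chiral.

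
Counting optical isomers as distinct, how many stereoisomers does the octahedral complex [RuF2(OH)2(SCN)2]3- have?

6

In an octahedral complex each vertex has one trans partner and four cis neighbours.
There are 5 geometric isomers: F trans, OH trans, SCN trans; F trans, OH cis, SCN cis; F cis, OH cis, SCN trans; F cis, OH cis, SCN cis (chiral); F cis, OH trans, SCN cis.
One of these lacks any improper symmetry element and so occurs as an enantiomeric pair, giving 5 + 1 = 6 stereoisomers in total.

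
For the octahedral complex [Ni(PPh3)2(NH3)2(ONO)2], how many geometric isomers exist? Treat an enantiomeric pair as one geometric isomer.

An octahedron has six vertices in three trans pairs; every non-trans pair is cis.
Working through the distinct placements yields 5 geometric isomers: PPh3 trans, NH3 trans, ONO trans; PPh3 cis, NH3 trans, ONO cis; PPh3 trans, NH3 cis, ONO cis; PPh3 cis, NH3 cis, ONO cis (chiral); PPh3 cis, NH3 cis, ONO trans.

5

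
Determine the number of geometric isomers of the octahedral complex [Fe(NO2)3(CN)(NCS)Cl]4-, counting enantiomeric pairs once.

An octahedron has six vertices in three trans pairs; every non-trans pair is cis.
There are 4 geometric isomers: NO2 mer (3 arrangements); NO2 fac (chiral).

4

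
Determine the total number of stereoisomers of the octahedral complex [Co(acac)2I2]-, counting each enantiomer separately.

The six octahedral sites form three mutually perpendicular trans pairs.
Each acac is bidentate and must span two cis positions.
Working through the distinct placements yields 2 geometric isomers: I trans; I cis (chiral).
One of these lacks any improper symmetry element and so occurs as an enantiomeric pair, giving 2 + 1 = 3 stereoisomers in total.

3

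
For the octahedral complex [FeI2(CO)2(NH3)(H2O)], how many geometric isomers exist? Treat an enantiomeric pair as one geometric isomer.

An octahedron has six vertices in three trans pairs; every non-trans pair is cis.
The distinct arrangements are (6 in all): I cis, CO trans; I trans, CO trans; I cis, CO cis (3 arrangements, 2 chiral); I trans, CO cis.

6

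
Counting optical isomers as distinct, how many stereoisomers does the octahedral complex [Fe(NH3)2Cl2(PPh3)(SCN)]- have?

In an octahedral complex each vertex has one trans partner and four cis neighbours.
There are 6 geometric isomers: NH3 trans, Cl trans; NH3 cis, Cl trans; NH3 cis, Cl cis (3 arrangements, 2 chiral); NH3 trans, Cl cis.
Of these, 2 lack any improper symmetry element and so occur as enantiomeric pairs, giving 6 + 2 = 8 stereoisomers in total.

8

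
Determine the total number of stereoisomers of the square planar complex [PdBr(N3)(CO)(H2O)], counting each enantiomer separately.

The distinct arrangements are (3 in all): (Br/H2O trans, CO/N3 trans); (Br/N3 trans, CO/H2O trans); (Br/CO trans, H2O/N3 trans).
Each arrangement has an internal mirror plane or centre of symmetry, so none is chiral.

3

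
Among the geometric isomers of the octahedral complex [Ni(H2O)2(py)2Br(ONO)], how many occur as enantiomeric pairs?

2

In an octahedral complex each vertex has one trans partner and four cis neighbours.
Systematic placement gives 6 geometric isomers: H2O cis, py trans; H2O cis, py cis (3 arrangements, 2 chiral); H2O trans, py trans; H2O trans, py cis.
Of these, 2 lack any improper symmetry element and so occur as enantiomeric pairs, giving 6 + 2 = 8 stereoisomers in total.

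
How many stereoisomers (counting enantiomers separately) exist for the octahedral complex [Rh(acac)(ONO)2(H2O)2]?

In an octahedral complex each vertex has one trans partner and four cis neighbours.
Each acac is bidentate and must span two cis positions.
There are 3 geometric isomers: ONO cis, H2O trans; ONO cis, H2O cis (chiral); ONO trans, H2O cis.
One of these lacks any improper symmetry element and so occurs as an enantiomeric pair, giving 3 + 1 = 4 stereoisomers in total.

4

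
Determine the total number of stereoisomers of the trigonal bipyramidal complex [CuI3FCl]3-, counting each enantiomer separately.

There are 4 geometric isomers: F axial, Cl axial; F equatorial, Cl axial; F axial, Cl equatorial; F equatorial, Cl equatorial.
Each arrangement has an internal mirror plane or centre of symmetry, so none is chiral.

4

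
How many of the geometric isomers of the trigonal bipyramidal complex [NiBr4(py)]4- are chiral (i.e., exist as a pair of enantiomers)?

In a trigonal bipyramid the two axial positions differ from the three equatorial ones.
There are 2 geometric isomers: py equatorial; py axial.
Each arrangement has an internal mirror plane or centre of symmetry, so none is chiral.

0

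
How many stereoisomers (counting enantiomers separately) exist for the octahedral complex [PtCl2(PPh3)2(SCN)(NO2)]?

Working through the distinct placements yields 6 geometric isomers: Cl trans, PPh3 cis; Cl trans, PPh3 trans; Cl cis, PPh3 cis (3 arrangements, 2 chiral); Cl cis, PPh3 trans.
Of these, 2 lack any improper symmetry element and so occur as enantiomeric pairs, giving 6 + 2 = 8 stereoisomers in total.

8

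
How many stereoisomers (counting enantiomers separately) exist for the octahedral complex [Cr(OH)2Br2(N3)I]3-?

8

An octahedron has six vertices in three trans pairs; every non-trans pair is cis.
Systematic placement gives 6 geometric isomers: OH trans, Br trans; OH cis, Br trans; OH trans, Br cis; OH cis, Br cis (3 arrangements, 2 chiral).
Of these, 2 lack any improper symmetry element and so occur as enantiomeric pairs, giving 6 + 2 = 8 stereoisomers in total.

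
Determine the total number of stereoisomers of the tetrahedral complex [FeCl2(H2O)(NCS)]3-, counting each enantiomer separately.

In a tetrahedral complex all four positions are equivalent and every pair of ligands is adjacent — there is no cis/trans distinction.
Only one geometric arrangement is possible.

1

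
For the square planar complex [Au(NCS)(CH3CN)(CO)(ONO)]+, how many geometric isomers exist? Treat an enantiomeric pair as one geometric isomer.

A square has two trans pairs of vertices; adjacent vertices are cis.
The distinct arrangements are (3 in all): (CH3CN/NCS trans, CO/ONO trans); (CH3CN/ONO trans, CO/NCS trans); (CH3CN/CO trans, NCS/ONO trans).

3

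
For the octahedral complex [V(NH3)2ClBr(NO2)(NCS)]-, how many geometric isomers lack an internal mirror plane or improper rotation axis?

6

Placing the ligands in turn and identifying arrangements related by rotation or reflection leaves 9 distinct geometric isomers.
Of these, 6 lack any improper symmetry element and so occur as enantiomeric pairs, giving 9 + 6 = 15 stereoisomers in total.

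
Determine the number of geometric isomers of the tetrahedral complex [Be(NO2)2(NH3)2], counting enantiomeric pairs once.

1

In a tetrahedral complex all four positions are equivalent and every pair of ligands is adjacent — there is no cis/trans distinction.
Only one geometric arrangement is possible.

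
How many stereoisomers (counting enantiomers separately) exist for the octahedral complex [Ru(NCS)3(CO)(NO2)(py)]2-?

5

The six octahedral sites form three mutually perpendicular trans pairs.
Systematic placement gives 4 geometric isomers: NCS mer (3 arrangements); NCS fac (chiral).
One of these lacks any improper symmetry element and so occurs as an enantiomeric pair, giving 4 + 1 = 5 stereoisomers in total.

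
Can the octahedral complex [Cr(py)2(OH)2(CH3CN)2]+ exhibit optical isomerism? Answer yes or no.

yes

The six octahedral sites form three mutually perpendicular trans pairs.
There are 5 geometric isomers: py trans, OH trans, CH3CN trans; py cis, OH cis, CH3CN trans; py trans, OH cis, CH3CN cis; py cis, OH cis, CH3CN cis (chiral); py cis, OH trans, CH3CN cis.
One of these lacks any improper symmetry element and so occurs as an enantiomeric pair, giving 5 + 1 = 6 stereoisomers in total.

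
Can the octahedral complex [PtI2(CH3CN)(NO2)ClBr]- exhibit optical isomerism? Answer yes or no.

yes

In an octahedral complex each vertex has one trans partner and four cis neighbours.
Exhaustive case analysis gives 9 geometric isomers.
Of these, 6 lack any improper symmetry element and so occur as enantiomeric pairs, giving 9 + 6 = 15 stereoisomers in total.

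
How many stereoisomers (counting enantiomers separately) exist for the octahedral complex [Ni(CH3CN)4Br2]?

2

An octahedron has six vertices in three trans pairs; every non-trans pair is cis.
Systematic placement gives 2 geometric isomers: Br trans; Br cis.
Each arrangement has an internal mirror plane or centre of symmetry, so none is chiral.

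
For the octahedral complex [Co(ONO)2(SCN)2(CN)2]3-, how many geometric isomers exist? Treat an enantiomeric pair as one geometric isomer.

5

The six octahedral sites form three mutually perpendicular trans pairs.
The distinct arrangements are (5 in all): ONO trans, SCN trans, CN trans; ONO cis, SCN cis, CN trans; ONO cis, SCN trans, CN cis; ONO cis, SCN cis, CN cis (chiral); ONO trans, SCN cis, CN cis.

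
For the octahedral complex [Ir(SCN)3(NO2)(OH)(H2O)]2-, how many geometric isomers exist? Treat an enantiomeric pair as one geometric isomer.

4

An octahedron has six vertices in three trans pairs; every non-trans pair is cis.
There are 4 geometric isomers: SCN mer (3 arrangements); SCN fac (chiral).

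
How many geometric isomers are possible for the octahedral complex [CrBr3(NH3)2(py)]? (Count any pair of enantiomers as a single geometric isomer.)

3

Working through the distinct placements yields 3 geometric isomers: Br mer, NH3 cis; Br mer, NH3 trans; Br fac, NH3 cis.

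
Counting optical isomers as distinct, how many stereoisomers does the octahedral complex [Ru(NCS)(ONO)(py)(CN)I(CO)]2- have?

30

An octahedron has six vertices in three trans pairs; every non-trans pair is cis.
Exhaustive case analysis gives 15 geometric isomers.
Of these, 15 lack any improper symmetry element and so occur as enantiomeric pairs, giving 15 + 15 = 30 stereoisomers in total.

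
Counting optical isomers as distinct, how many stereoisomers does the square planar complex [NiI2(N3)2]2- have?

2

In a square planar complex each vertex has one trans partner and two cis neighbours.
The distinct arrangements are (2 in all): I cis; I trans.
Each arrangement has an internal mirror plane or centre of symmetry, so none is chiral.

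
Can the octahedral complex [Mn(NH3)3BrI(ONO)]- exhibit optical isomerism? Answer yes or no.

In an octahedral complex each vertex has one trans partner and four cis neighbours.
The distinct arrangements are (4 in all): NH3 mer (3 arrangements); NH3 fac (chiral).
One of these lacks any improper symmetry element and so occurs as an enantiomeric pair, giving 4 + 1 = 5 stereoisomers in total.

yes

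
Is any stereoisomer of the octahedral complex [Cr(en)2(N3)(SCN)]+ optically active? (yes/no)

yes

In an octahedral complex each vertex has one trans partner and four cis neighbours.
Each en is bidentate and must span two cis positions.
Working through the distinct placements yields 2 geometric isomers: N3 and SCN mutually trans; N3 and SCN mutually cis (chiral).
One of these lacks any improper symmetry element and so occurs as an enantiomeric pair, giving 2 + 1 = 3 stereoisomers in total.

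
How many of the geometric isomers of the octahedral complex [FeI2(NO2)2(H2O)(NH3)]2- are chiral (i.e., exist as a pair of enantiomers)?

In an octahedral complex each vertex has one trans partner and four cis neighbours.
The distinct arrangements are (6 in all): I cis, NO2 trans; I cis, NO2 cis (3 arrangements, 2 chiral); I trans, NO2 trans; I trans, NO2 cis.
Of these, 2 lack any improper symmetry element and so occur as enantiomeric pairs, giving 6 + 2 = 8 stereoisomers in total.

2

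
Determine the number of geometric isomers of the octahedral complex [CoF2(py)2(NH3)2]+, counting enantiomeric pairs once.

5

In an octahedral complex each vertex has one trans partner and four cis neighbours.
Working through the distinct placements yields 5 geometric isomers: F trans, py trans, NH3 trans; F trans, py cis, NH3 cis; F cis, py trans, NH3 cis; F cis, py cis, NH3 cis (chiral); F cis, py cis, NH3 trans.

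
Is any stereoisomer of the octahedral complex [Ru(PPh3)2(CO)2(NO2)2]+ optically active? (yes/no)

yes

The six octahedral sites form three mutually perpendicular trans pairs.
Systematic placement gives 5 geometric isomers: PPh3 trans, CO trans, NO2 trans; PPh3 cis, CO trans, NO2 cis; PPh3 trans, CO cis, NO2 cis; PPh3 cis, CO cis, NO2 cis (chiral); PPh3 cis, CO cis, NO2 trans.
One of these lacks any improper symmetry element and so occurs as an enantiomeric pair, giving 5 + 1 = 6 stereoisomers in total.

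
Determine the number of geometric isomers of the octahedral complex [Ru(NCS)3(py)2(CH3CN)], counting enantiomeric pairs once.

3

The six octahedral sites form three mutually perpendicular trans pairs.
Working through the distinct placements yields 3 geometric isomers: NCS mer, py trans; NCS fac, py cis; NCS mer, py cis.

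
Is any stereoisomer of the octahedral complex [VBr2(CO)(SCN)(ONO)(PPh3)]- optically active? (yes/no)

yes

Systematic enumeration (placing each ligand type in turn and discarding arrangements equivalent by rotation or reflection) gives 9 geometric isomers.
Of these, 6 lack any improper symmetry element and so occur as enantiomeric pairs, giving 9 + 6 = 15 stereoisomers in total.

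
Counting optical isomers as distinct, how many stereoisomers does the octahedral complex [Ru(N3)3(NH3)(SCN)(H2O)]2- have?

5

The six octahedral sites form three mutually perpendicular trans pairs.
Systematic placement gives 4 geometric isomers: N3 mer (3 arrangements); N3 fac (chiral).
One of these lacks any improper symmetry element and so occurs as an enantiomeric pair, giving 4 + 1 = 5 stereoisomers in total.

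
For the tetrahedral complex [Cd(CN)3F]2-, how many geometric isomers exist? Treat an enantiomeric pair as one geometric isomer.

1

In a tetrahedral complex all four positions are equivalent and every pair of ligands is adjacent — there is no cis/trans distinction.
Only one geometric arrangement is possible.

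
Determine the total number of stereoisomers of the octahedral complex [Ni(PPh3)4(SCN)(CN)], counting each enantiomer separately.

There are 2 geometric isomers: SCN and CN mutually cis; SCN and CN mutually trans.
Each arrangement has an internal mirror plane or centre of symmetry, so none is chiral.

2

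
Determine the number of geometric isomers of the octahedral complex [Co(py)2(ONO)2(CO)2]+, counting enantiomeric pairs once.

In an octahedral complex each vertex has one trans partner and four cis neighbours.
Systematic placement gives 5 geometric isomers: py trans, ONO trans, CO trans; py cis, ONO cis, CO trans; py trans, ONO cis, CO cis; py cis, ONO cis, CO cis (chiral); py cis, ONO trans, CO cis.

5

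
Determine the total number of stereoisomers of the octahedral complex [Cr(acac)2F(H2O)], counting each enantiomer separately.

3

An octahedron has six vertices in three trans pairs; every non-trans pair is cis.
Each acac is bidentate and must span two cis positions.
Systematic placement gives 2 geometric isomers: F and H2O mutually trans; F and H2O mutually cis (chiral).
One of these lacks any improper symmetry element and so occurs as an enantiomeric pair, giving 2 + 1 = 3 stereoisomers in total.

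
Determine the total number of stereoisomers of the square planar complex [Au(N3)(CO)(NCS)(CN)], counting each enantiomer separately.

3

A square has two trans pairs of vertices; adjacent vertices are cis.
Working through the distinct placements yields 3 geometric isomers: (CN/N3 trans, CO/NCS trans); (CN/NCS trans, CO/N3 trans); (CN/CO trans, N3/NCS trans).
Each arrangement has an internal mirror plane or centre of symmetry, so none is chiral.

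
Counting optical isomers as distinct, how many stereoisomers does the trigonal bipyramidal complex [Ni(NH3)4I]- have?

2

Systematic placement gives 2 geometric isomers: I axial; I equatorial.
Each arrangement has an internal mirror plane or centre of symmetry, so none is chiral.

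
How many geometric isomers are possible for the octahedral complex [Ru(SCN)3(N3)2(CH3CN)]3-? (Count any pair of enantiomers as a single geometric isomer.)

3

The six octahedral sites form three mutually perpendicular trans pairs.
Working through the distinct placements yields 3 geometric isomers: SCN mer, N3 cis; SCN mer, N3 trans; SCN fac, N3 cis.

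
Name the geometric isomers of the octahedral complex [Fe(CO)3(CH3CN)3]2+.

fac and mer

An octahedron has six vertices in three trans pairs; every non-trans pair is cis.
There are 2 geometric isomers: CO mer; CO fac.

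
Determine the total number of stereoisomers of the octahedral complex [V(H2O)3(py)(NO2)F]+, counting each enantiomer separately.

In an octahedral complex each vertex has one trans partner and four cis neighbours.
There are 4 geometric isomers: H2O mer (3 arrangements); H2O fac (chiral).
One of these lacks any improper symmetry element and so occurs as an enantiomeric pair, giving 4 + 1 = 5 stereoisomers in total.

5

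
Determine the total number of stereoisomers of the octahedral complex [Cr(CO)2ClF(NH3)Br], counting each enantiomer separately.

15

Placing the ligands in turn and identifying arrangements related by rotation or reflection leaves 9 distinct geometric isomers.
Of these, 6 lack any improper symmetry element and so occur as enantiomeric pairs, giving 9 + 6 = 15 stereoisomers in total.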